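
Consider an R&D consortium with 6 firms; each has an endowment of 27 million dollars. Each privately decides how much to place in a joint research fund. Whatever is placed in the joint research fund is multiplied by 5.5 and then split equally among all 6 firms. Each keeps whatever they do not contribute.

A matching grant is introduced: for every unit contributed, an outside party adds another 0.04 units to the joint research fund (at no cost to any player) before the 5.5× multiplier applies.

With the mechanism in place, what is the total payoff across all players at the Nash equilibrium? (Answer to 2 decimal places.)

162.00 million dollars

Even with the mechanism, each unit contributed returns only 5.5 × 1.04 / 6 = 0.9533 per unit of net cost, so contributing nothing is still dominant.
At the Nash equilibrium no one contributes; group total payoff = 6 × 27 = 162.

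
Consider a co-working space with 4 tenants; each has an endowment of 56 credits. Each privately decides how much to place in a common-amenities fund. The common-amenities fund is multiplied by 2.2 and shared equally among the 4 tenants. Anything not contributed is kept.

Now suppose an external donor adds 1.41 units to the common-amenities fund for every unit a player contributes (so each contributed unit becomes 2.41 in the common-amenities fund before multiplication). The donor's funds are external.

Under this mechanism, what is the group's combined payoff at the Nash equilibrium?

1187.65 credits

Under the mechanism each unit contributed yields 2.2 × 2.41 / 4 = 1.3255 back to its contributor per unit of net cost, which exceeds 1, making full contribution the dominant choice for everyone.
So the Nash equilibrium is full contribution by all 4; the group earns 2.2 × 2.41 × 224 = 1187.65.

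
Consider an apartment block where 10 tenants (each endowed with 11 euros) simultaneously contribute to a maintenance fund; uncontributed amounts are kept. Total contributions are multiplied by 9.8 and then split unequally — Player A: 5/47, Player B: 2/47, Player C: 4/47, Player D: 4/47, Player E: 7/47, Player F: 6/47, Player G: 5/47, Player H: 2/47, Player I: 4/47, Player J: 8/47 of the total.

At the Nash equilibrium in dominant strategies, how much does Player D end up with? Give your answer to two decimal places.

For player j, contributing a unit is worthwhile iff 9.8 × (j's share) ≥ 1, i.e. iff j's share is at least 0.1020.
Player A, Player E, Player F, Player G and Player J are above the threshold, contributing 11 each; the remaining 5 contribute 0. Total contributed: 55.
Player D keeps 11 and receives 9.8 × 55 × 4/47 = 45.87 from the maintenance fund, for a payoff of 56.87.

56.87 euros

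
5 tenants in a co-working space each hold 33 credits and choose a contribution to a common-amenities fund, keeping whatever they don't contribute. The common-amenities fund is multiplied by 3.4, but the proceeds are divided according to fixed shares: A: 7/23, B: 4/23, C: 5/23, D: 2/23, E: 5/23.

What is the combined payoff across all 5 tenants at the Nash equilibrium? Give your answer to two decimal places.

For player j, contributing a unit is worthwhile iff 3.4 × (j's share) ≥ 1, i.e. iff j's share is at least 0.2941.
A alone (share 7/23) is above the threshold, contributing 33; the remaining 4 contribute 0. Total contributed: 33.
The common-amenities fund pays out 3.4 × 33 = 112.20 in total (split across the unequal shares, but the aggregate is all that matters for the group sum).
The 4 free-riders keep 33 each, adding 132. Group total = 132 + 112.20 = 244.20.

244.20 credits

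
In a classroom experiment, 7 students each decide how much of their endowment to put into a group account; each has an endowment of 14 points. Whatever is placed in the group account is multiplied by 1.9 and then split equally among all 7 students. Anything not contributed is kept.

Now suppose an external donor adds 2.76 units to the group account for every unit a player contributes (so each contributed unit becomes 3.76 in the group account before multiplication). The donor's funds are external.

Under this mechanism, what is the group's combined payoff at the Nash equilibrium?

The effective private return per unit is now 1.9 × 3.76 / 7 = 1.0206 > 1, so every player's dominant strategy flips to full contribution.
At the Nash equilibrium everyone contributes 14. Group total payoff = 1.9 × 3.76 × 98 = 700.11.

700.11 points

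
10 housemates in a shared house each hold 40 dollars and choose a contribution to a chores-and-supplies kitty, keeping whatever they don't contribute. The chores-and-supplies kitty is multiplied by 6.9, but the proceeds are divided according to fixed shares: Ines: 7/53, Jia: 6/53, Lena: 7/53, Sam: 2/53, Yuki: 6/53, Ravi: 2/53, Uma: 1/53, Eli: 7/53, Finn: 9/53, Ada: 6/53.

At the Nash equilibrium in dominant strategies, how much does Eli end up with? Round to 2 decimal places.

Player j's private return per contributed unit is 6.9 × (j's share). Contributing is weakly dominant for j when that share is at least 1/6.9 = 0.1449, and contributing 0 is dominant otherwise.
Finn alone (share 9/53) is above the threshold, contributing 40; the remaining 9 contribute 0. Total contributed: 40.
Eli keeps 40 and receives 6.9 × 40 × 7/53 = 36.45 from the chores-and-supplies kitty, for a payoff of 76.45.

76.45 dollars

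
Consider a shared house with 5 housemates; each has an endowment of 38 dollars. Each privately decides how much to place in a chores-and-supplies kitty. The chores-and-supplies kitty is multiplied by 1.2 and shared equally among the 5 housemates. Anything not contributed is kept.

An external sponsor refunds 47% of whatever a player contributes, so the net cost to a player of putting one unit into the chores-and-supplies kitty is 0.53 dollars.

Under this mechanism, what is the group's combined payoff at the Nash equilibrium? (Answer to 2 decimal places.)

190.00 dollars

With the mechanism, a contributed unit returns (1.2/5) / 0.53 = 0.4528 per unit of net cost — still below 1 — so contributing 0 remains dominant for every player.
Everyone keeps their endowment and the group total is 5 × 38 = 190.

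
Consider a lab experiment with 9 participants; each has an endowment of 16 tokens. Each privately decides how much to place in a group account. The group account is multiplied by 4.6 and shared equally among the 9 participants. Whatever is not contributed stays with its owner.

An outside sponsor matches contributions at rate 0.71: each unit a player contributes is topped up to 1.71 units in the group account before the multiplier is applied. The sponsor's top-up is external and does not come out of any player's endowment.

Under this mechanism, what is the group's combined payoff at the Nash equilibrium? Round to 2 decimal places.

144.00 tokens

With the mechanism, a contributed unit returns 4.6 × 1.71 / 9 = 0.8740 per unit of net cost — still below 1 — so contributing 0 remains dominant for every player.
Everyone keeps their endowment and the group total is 9 × 16 = 144.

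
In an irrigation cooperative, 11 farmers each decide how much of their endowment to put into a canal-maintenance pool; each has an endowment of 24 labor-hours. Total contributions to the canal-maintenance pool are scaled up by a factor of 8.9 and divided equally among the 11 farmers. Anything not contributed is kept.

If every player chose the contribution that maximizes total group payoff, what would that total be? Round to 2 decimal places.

2349.60 labor-hours

Each contributed unit returns 8.900 to the group as a whole (0.8091 to each of 11 players), which exceeds 1, so the social optimum is full contribution: group total = 8.900 × 264 = 2349.60.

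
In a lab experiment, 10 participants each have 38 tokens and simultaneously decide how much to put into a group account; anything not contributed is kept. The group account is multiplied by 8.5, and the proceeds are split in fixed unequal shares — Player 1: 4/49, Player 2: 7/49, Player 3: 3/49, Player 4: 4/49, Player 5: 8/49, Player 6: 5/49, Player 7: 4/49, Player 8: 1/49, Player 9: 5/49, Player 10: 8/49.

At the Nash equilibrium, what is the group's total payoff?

1235.00 tokens

Each unit j contributes comes back to j as 8.5 × (j's share), so j prefers to contribute only if that share exceeds 1/8.5 = 0.1176; otherwise keeping the unit dominates.
The shares above 0.1176 belong to Player 2, Player 5 and Player 10, contributing 38 each; the remaining 7 contribute 0. Total contributed: 114.
The group account pays out 8.5 × 114 = 969.00 in total (split across the unequal shares, but the aggregate is all that matters for the group sum).
The 7 free-riders keep 38 each, adding 266. Group total = 266 + 969.00 = 1235.00.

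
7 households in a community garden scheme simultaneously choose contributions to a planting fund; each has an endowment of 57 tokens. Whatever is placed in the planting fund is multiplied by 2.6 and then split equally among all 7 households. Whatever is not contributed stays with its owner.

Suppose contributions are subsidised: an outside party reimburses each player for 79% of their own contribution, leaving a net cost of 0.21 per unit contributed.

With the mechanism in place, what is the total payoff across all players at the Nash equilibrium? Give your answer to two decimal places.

1352.61 tokens

Under the mechanism each unit contributed yields (2.6/7) / 0.21 = 1.7687 back to its contributor per unit of net cost, which exceeds 1, making full contribution the dominant choice for everyone.
At the Nash equilibrium everyone contributes 57. Group total payoff = 7 × (57 × 0.79 + 2.6 × 57) = 1352.61.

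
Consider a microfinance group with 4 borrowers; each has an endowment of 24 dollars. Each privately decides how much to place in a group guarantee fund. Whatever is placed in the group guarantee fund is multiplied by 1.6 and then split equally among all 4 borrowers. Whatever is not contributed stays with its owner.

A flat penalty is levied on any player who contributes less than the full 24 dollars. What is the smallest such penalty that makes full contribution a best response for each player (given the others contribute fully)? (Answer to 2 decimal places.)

Given the others contribute fully, the best deviation is to contribute 0 (any partial contribution still incurs the fine and gives up units whose private return 0.4000 is below 1).
Deviating from 24 to 0 saves 24 dollars but forfeits the deviator's share of the drop in the group guarantee fund: 1.6/4 × 24 = 9.60.
So the deviation gain is 24 − 9.60 = 14.40, and the fine must be at least 14.40 dollars to wipe it out.

14.40 dollars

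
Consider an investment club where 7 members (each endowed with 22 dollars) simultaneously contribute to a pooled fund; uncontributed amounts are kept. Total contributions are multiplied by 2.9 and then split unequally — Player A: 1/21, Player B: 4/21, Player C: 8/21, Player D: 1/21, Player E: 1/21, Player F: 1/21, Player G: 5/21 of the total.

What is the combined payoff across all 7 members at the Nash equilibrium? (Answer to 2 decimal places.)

Player j's private return per contributed unit is 2.9 × (j's share). Contributing is weakly dominant for j when that share is at least 1/2.9 = 0.3448, and contributing 0 is dominant otherwise.
The only share above 0.3448 is Player C's 8/21, contributing 22; the remaining 6 contribute 0. Total contributed: 22.
The pooled fund pays out 2.9 × 22 = 63.80 in total (split across the unequal shares, but the aggregate is all that matters for the group sum).
The 6 free-riders keep 22 each, adding 132. Group total = 132 + 63.80 = 195.80.

195.80 dollars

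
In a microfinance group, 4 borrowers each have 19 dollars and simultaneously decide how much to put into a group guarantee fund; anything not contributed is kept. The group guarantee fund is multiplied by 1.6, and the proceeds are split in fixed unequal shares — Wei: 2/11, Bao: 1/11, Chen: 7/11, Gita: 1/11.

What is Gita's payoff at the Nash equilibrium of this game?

For player j, contributing a unit is worthwhile iff 1.6 × (j's share) ≥ 1, i.e. iff j's share is at least 0.6250.
Only Chen (7/11) clears that bar, contributing 19; the remaining 3 contribute 0. Total contributed: 19.
Gita keeps 19 and receives 1.6 × 19 × 1/11 = 2.76 from the group guarantee fund, for a payoff of 21.76.

21.76 dollars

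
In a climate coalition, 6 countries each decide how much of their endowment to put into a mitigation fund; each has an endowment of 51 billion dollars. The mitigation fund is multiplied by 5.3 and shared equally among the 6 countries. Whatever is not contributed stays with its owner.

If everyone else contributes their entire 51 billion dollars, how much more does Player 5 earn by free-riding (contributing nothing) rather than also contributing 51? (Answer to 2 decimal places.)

Switching from a contribution of 51 to 0 lets Player 5 keep an extra 51 billion dollars, but lowers the mitigation fund by 51, which costs Player 5 their own share of that drop: 5.3/6 × 51 = 45.05.
Net gain = 51 − 45.05 = 5.95. The private return per contributed unit (0.8833) is below 1, so free-riding is indeed the best response regardless of what the others do.

5.95 billion dollars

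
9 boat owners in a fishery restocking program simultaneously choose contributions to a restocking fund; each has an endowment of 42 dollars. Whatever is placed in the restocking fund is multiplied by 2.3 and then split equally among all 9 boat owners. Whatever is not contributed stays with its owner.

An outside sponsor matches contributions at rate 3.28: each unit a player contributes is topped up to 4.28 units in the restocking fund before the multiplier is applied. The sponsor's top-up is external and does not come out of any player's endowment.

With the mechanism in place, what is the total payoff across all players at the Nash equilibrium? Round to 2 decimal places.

3721.03 dollars

With the mechanism, a contributed unit returns 2.3 × 4.28 / 9 = 1.0938 per unit of net cost to the contributor — now above 1 — so contributing fully is weakly dominant for every player.
At the Nash equilibrium everyone contributes 42. Group total payoff = 2.3 × 4.28 × 378 = 3721.03.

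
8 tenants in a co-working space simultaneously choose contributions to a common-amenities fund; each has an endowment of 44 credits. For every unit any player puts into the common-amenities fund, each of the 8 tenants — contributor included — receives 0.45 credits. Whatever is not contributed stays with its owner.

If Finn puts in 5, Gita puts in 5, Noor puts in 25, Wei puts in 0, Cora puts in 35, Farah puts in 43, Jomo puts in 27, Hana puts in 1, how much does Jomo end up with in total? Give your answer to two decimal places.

80.45 credits

Total contributed: 5 + 5 + 25 + 0 + 35 + 43 + 27 + 1 = 141.
Each receives 0.45 × 141 = 63.45 from the common-amenities fund.
Jomo keeps 44 − 27 = 17, so Jomo's payoff is 17 + 63.45 = 80.45.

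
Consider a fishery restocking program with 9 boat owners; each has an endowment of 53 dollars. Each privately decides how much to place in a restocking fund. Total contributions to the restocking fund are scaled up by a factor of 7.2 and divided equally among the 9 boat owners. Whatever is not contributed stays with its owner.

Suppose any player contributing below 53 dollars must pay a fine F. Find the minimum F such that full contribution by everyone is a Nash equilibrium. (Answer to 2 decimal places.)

Given the others contribute fully, the best deviation is to contribute 0 (any partial contribution still incurs the fine and gives up units whose private return 0.8000 is below 1).
Deviating from 53 to 0 saves 53 dollars but forfeits the deviator's share of the drop in the restocking fund: 7.2/9 × 53 = 42.40.
So the deviation gain is 53 − 42.40 = 10.60, and the fine must be at least 10.60 dollars to wipe it out.

10.60 dollars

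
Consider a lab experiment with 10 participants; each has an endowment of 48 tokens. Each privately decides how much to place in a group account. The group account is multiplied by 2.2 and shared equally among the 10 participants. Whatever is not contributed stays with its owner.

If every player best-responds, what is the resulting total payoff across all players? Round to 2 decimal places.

480.00 tokens

Each contributed unit returns 2.2/10 = 0.2200 to its contributor — below 1 — so contributing 0 is dominant for every player. At the Nash equilibrium everyone keeps their 48, and the group total is 10 × 48 = 480.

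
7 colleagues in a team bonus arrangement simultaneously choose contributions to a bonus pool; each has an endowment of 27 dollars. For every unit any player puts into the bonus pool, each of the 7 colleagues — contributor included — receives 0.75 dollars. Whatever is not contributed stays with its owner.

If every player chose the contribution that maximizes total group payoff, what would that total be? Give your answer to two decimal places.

Each contributed unit returns 5.250 to the group as a whole (0.75 to each of 7 players), which exceeds 1, so the social optimum is full contribution: group total = 5.250 × 189 = 992.25.

992.25 dollars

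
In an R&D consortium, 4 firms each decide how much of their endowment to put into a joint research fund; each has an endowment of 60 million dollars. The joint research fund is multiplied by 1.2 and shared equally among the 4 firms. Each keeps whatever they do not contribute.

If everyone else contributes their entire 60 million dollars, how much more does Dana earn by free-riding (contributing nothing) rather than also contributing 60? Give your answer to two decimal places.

42.00 million dollars

Switching from a contribution of 60 to 0 lets Dana keep an extra 60 million dollars, but lowers the joint research fund by 60, which costs Dana their own share of that drop: 1.2/4 × 60 = 18.00.
Net gain = 60 − 18.00 = 42.00. The private return per contributed unit (0.3000) is below 1, so free-riding is indeed the best response regardless of what the others do.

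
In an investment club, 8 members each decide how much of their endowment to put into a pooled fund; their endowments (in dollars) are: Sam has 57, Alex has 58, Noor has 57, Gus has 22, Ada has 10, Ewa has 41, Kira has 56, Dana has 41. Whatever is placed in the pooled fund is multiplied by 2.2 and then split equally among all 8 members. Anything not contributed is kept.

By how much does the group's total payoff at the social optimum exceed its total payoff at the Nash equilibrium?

410.40 dollars

The private return per contributed unit is 2.2/8 = 0.2750 < 1 for every player regardless of endowment, so the Nash equilibrium is zero contribution and the group total is Σ E_j = 57 + 58 + 57 + 22 + 10 + 41 + 56 + 41 = 342.
Each contributed unit returns 2.200 to the group, so the social optimum is full contribution by everyone: group total = 2.200 × 342 = 752.40.
Efficiency loss = (2.200 − 1) × 342 = 410.40.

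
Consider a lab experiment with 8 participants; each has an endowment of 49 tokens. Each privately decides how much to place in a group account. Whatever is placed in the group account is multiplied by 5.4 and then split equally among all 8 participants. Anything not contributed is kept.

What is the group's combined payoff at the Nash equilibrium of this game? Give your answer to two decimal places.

Each contributed unit returns 5.4/8 = 0.6750 to its contributor — below 1 — so contributing 0 is dominant for every player. At the Nash equilibrium everyone keeps their 49, and the group total is 8 × 49 = 392.

392.00 tokens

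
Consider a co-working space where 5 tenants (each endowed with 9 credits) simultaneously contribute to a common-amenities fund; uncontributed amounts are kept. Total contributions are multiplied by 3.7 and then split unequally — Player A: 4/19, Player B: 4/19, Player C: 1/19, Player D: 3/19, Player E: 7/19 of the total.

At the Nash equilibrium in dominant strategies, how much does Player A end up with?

Player j's private return per contributed unit is 3.7 × (j's share). Contributing is weakly dominant for j when that share is at least 1/3.7 = 0.2703, and contributing 0 is dominant otherwise.
Only Player E (7/19) clears that bar, contributing 9; the remaining 4 contribute 0. Total contributed: 9.
Player A keeps 9 and receives 3.7 × 9 × 4/19 = 7.01 from the common-amenities fund, for a payoff of 16.01.

16.01 credits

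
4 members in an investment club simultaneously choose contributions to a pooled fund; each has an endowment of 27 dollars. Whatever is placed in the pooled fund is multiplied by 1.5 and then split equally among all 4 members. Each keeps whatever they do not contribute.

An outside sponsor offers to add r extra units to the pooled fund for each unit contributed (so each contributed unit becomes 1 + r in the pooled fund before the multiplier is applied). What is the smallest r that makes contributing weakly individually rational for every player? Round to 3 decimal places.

1.667

With matching at rate r, one contributed unit becomes (1 + r) in the pooled fund and returns 1.5 × (1 + r) / 4 to the contributor.
Setting this equal to 1: 1 + r = 4/1.5 = 2.6667.
So the minimum matching rate is r = 2.6667 − 1 = 1.667.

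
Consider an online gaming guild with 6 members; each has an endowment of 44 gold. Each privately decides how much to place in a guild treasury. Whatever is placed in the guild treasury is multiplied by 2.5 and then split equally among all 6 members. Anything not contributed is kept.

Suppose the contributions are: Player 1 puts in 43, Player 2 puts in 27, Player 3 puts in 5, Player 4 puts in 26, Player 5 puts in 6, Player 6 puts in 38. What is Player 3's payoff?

Total contributed: 43 + 27 + 5 + 26 + 6 + 38 = 145.
Each receives 2.5 × 145 / 6 = 60.42 from the guild treasury.
Player 3 keeps 44 − 5 = 39, so Player 3's payoff is 39 + 60.42 = 99.42.

99.42 gold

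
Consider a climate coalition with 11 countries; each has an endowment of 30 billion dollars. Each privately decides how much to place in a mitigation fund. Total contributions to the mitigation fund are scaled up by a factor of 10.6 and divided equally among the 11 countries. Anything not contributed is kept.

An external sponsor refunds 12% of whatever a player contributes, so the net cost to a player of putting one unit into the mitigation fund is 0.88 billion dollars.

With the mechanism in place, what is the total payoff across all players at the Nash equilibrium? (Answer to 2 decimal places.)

The effective private return per unit is now (10.6/11) / 0.88 = 1.0950 > 1, so every player's dominant strategy flips to full contribution.
At the Nash equilibrium everyone contributes 30. Group total payoff = 11 × (30 × 0.12 + 10.6 × 30) = 3537.60.

3537.60 billion dollars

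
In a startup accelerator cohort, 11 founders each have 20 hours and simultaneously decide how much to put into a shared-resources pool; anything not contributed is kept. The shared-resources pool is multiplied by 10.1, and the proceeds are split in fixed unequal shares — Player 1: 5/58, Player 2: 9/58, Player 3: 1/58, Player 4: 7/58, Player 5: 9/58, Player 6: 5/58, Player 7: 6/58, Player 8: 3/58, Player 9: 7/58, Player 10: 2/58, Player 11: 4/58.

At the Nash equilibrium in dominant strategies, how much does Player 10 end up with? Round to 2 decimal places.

54.83 hours

Each unit j contributes comes back to j as 10.1 × (j's share), so j prefers to contribute only if that share exceeds 1/10.1 = 0.0990; otherwise keeping the unit dominates.
Player 2, Player 4, Player 5, Player 7 and Player 9 are above the threshold, contributing 20 each; the remaining 6 contribute 0. Total contributed: 100.
Player 10 keeps 20 and receives 10.1 × 100 × 2/58 = 34.83 from the shared-resources pool, for a payoff of 54.83.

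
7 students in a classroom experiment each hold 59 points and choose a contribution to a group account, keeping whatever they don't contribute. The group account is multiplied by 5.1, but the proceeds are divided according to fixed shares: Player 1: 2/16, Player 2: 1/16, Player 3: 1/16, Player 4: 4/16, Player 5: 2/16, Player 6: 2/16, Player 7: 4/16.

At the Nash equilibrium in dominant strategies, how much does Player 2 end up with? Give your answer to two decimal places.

96.61 points

For player j, contributing a unit is worthwhile iff 5.1 × (j's share) ≥ 1, i.e. iff j's share is at least 0.1961.
The shares above 0.1961 belong to Player 4 and Player 7, contributing 59 each; the remaining 5 contribute 0. Total contributed: 118.
Player 2 keeps 59 and receives 5.1 × 118 × 1/16 = 37.61 from the group account, for a payoff of 96.61.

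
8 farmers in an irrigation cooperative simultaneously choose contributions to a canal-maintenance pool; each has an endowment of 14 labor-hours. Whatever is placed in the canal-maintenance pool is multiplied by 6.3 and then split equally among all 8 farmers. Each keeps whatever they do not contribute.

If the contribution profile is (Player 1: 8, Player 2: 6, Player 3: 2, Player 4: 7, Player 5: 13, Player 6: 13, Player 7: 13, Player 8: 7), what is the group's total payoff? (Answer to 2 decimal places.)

Total contributed: 8 + 6 + 2 + 7 + 13 + 13 + 13 + 7 = 69; total kept: 8 × 14 − 69 = 43.
The canal-maintenance pool pays out 6.3 × 69 = 434.70 in aggregate.
Group total = 43 + 434.70 = 477.70.

477.70 labor-hours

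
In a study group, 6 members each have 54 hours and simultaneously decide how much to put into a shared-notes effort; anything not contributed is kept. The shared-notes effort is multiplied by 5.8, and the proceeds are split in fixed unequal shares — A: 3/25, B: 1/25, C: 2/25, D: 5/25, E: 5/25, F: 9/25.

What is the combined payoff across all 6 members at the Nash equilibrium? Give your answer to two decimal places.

1101.60 hours

Player j's private return per contributed unit is 5.8 × (j's share). Contributing is weakly dominant for j when that share is at least 1/5.8 = 0.1724, and contributing 0 is dominant otherwise.
D, E and F are above the threshold, contributing 54 each; the remaining 3 contribute 0. Total contributed: 162.
The shared-notes effort pays out 5.8 × 162 = 939.60 in total (split across the unequal shares, but the aggregate is all that matters for the group sum).
The 3 free-riders keep 54 each, adding 162. Group total = 162 + 939.60 = 1101.60.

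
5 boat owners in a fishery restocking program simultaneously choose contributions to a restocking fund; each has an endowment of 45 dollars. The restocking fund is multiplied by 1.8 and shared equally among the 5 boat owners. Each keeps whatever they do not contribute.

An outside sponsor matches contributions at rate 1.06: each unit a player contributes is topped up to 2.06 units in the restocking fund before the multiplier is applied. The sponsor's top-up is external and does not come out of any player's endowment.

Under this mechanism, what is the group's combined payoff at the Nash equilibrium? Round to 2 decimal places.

The effective private return is 1.8 × 2.06 / 5 = 0.7416, which is still under 1, so the mechanism doesn't change anyone's dominant strategy: zero contribution.
Everyone keeps their endowment and the group total is 5 × 45 = 225.

225.00 dollars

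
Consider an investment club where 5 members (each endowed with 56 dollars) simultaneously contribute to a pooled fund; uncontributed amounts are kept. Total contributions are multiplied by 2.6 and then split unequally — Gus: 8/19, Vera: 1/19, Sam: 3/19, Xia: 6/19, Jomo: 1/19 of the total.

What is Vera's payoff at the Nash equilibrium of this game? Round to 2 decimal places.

63.66 dollars

A player with share s gets back 2.6·s per unit contributed, so full contribution is dominant for anyone with s > 1/2.6 = 0.3846 and zero contribution is dominant for anyone below.
Only Gus (8/19) clears that bar, contributing 56; the remaining 4 contribute 0. Total contributed: 56.
Vera keeps 56 and receives 2.6 × 56 × 1/19 = 7.66 from the pooled fund, for a payoff of 63.66.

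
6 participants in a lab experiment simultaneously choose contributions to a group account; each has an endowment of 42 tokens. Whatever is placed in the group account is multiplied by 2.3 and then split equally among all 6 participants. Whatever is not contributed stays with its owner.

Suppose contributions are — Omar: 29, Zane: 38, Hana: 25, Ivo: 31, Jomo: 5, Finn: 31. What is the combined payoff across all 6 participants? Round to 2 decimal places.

458.70 tokens

Total contributed: 29 + 38 + 25 + 31 + 5 + 31 = 159; total kept: 6 × 42 − 159 = 93.
The group account pays out 2.3 × 159 = 365.70 in aggregate.
Group total = 93 + 365.70 = 458.70.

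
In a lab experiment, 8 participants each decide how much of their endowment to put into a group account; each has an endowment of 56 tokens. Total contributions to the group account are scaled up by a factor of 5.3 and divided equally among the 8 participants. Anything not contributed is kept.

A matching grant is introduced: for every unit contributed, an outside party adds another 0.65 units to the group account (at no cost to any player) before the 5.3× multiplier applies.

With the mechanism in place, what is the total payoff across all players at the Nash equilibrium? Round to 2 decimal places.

3917.76 tokens

With the mechanism, a contributed unit returns 5.3 × 1.65 / 8 = 1.0931 per unit of net cost to the contributor — now above 1 — so contributing fully is weakly dominant for every player.
So the Nash equilibrium is full contribution by all 8; the group earns 5.3 × 1.65 × 448 = 3917.76.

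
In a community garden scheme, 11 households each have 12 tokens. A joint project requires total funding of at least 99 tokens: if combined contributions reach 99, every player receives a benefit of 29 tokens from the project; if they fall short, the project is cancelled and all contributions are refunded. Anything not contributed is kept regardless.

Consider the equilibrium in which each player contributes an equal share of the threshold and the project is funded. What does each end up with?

32 tokens

Equal share of the threshold: 99/11 = 9.
At this profile no one gains by cutting their contribution: any cut drops the total below 99, the project is cancelled, contributions are refunded, and the deviator ends with 12, which is less than 12 − 9 + 29 = 32. Contributing more than 9 just wastes the excess. So contributing exactly 9 is a best response.
Each player's payoff: 12 − 9 + 29 = 32.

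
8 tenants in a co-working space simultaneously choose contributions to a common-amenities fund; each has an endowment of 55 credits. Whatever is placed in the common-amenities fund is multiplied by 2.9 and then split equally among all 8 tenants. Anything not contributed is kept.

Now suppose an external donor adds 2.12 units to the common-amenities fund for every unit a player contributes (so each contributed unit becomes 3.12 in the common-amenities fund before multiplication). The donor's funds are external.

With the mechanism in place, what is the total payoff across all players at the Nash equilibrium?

3981.12 credits

Under the mechanism each unit contributed yields 2.9 × 3.12 / 8 = 1.1310 back to its contributor per unit of net cost, which exceeds 1, making full contribution the dominant choice for everyone.
At the Nash equilibrium everyone contributes 55. Group total payoff = 2.9 × 3.12 × 440 = 3981.12.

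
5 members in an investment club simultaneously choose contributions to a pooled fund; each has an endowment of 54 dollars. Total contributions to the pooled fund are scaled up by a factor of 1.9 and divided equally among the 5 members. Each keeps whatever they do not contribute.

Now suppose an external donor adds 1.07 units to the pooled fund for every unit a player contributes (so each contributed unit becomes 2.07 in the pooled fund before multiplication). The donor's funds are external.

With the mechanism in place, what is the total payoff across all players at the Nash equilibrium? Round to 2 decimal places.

270.00 dollars

Even with the mechanism, each unit contributed returns only 1.9 × 2.07 / 5 = 0.7866 per unit of net cost, so contributing nothing is still dominant.
Everyone keeps their endowment and the group total is 5 × 54 = 270.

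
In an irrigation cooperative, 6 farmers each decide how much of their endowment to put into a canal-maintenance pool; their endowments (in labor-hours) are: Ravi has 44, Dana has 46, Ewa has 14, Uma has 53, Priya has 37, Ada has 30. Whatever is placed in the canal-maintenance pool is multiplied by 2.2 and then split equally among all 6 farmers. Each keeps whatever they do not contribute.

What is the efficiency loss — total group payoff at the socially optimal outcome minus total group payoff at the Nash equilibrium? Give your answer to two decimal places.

The private return per contributed unit is 2.2/6 = 0.3667 < 1 for every player regardless of endowment, so the Nash equilibrium is zero contribution and the group total is Σ E_j = 44 + 46 + 14 + 53 + 37 + 30 = 224.
Each contributed unit returns 2.200 to the group, so the social optimum is full contribution by everyone: group total = 2.200 × 224 = 492.80.
Efficiency loss = (2.200 − 1) × 224 = 268.80.

268.80 labor-hours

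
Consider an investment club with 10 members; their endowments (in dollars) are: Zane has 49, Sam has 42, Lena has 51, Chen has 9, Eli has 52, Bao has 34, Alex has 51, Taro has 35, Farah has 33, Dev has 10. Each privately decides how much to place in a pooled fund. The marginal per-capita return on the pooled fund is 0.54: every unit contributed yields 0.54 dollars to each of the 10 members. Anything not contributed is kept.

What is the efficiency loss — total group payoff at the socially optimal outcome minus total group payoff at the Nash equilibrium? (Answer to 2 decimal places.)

1610.40 dollars

The private return per contributed unit is 0.54 < 1 for everyone, so the Nash equilibrium is zero contribution and the group total is Σ E_j = 49 + 42 + 51 + 9 + 52 + 34 + 51 + 35 + 33 + 10 = 366.
Each contributed unit returns 5.400 to the group, so the social optimum is full contribution by everyone: group total = 5.400 × 366 = 1976.40.
Efficiency loss = (5.400 − 1) × 366 = 1610.40.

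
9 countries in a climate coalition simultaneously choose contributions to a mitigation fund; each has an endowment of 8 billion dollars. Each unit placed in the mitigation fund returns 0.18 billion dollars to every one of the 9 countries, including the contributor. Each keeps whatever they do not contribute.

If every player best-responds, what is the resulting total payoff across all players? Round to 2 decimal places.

72.00 billion dollars

The private return per contributed unit is 0.18 < 1, so contributing 0 is dominant for every player. At the Nash equilibrium everyone keeps their 8, and the group total is 9 × 8 = 72.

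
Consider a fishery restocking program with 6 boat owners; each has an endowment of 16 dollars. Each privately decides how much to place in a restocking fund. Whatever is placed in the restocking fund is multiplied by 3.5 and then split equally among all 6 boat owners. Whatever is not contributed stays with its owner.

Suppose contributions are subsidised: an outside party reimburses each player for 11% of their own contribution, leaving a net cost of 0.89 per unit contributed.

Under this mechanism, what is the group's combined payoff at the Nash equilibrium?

96.00 dollars

With the mechanism, a contributed unit returns (3.5/6) / 0.89 = 0.6554 per unit of net cost — still below 1 — so contributing 0 remains dominant for every player.
Everyone keeps their endowment and the group total is 6 × 16 = 96.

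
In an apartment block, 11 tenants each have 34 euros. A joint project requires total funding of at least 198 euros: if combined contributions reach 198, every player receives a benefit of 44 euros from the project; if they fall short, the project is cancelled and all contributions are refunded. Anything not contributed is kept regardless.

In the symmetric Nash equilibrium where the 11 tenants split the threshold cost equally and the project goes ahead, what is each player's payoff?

60 euros

Equal share of the threshold: 198/11 = 18.
At this profile no one gains by cutting their contribution: any cut drops the total below 198, the project is cancelled, contributions are refunded, and the deviator ends with 34, which is less than 34 − 18 + 44 = 60. Contributing more than 18 just wastes the excess. So contributing exactly 18 is a best response.
Each player's payoff: 34 − 18 + 44 = 60.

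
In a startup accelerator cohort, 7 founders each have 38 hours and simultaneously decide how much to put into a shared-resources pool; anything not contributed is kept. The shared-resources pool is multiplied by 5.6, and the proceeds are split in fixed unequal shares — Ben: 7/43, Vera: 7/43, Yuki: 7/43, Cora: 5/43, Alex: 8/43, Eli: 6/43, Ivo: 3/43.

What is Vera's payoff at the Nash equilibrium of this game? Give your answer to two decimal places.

72.64 hours

Each unit j contributes comes back to j as 5.6 × (j's share), so j prefers to contribute only if that share exceeds 1/5.6 = 0.1786; otherwise keeping the unit dominates.
Alex alone (share 8/43) is above the threshold, contributing 38; the remaining 6 contribute 0. Total contributed: 38.
Vera keeps 38 and receives 5.6 × 38 × 7/43 = 34.64 from the shared-resources pool, for a payoff of 72.64.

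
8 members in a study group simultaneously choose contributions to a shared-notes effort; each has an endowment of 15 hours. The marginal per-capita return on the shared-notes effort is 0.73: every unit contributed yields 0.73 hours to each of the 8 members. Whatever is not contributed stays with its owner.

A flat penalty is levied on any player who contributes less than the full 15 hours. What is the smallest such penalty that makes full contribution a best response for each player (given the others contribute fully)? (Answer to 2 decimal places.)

Given the others contribute fully, the best deviation is to contribute 0 (any partial contribution still incurs the fine and gives up units whose private return 0.73 is below 1).
Deviating from 15 to 0 saves 15 hours but forfeits the deviator's share of the drop in the shared-notes effort: 0.73 × 15 = 10.95.
So the deviation gain is 15 − 10.95 = 4.05, and the fine must be at least 4.05 hours to wipe it out.

4.05 hours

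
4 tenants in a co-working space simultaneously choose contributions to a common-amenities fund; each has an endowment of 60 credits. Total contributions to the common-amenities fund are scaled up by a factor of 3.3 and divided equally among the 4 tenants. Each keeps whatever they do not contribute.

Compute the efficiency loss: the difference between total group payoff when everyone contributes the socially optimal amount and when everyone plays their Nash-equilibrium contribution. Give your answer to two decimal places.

Each contributed unit returns 3.3/4 = 0.8250 to its contributor — below 1 — so contributing 0 is dominant for every player. At the Nash equilibrium everyone keeps their 60, and the group total is 4 × 60 = 240.
Each contributed unit returns 3.300 to the group as a whole (0.8250 to each of 4 players), which exceeds 1, so the social optimum is full contribution: group total = 3.300 × 240 = 792.00.
Efficiency loss = 792.00 − 240 = 552.00.

552.00 credits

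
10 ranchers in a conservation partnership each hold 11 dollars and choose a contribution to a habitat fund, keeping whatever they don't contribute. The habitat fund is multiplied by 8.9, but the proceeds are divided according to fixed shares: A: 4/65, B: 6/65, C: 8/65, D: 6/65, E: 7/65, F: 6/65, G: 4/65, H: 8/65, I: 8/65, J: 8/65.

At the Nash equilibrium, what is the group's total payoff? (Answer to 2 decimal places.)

A player with share s gets back 8.9·s per unit contributed, so full contribution is dominant for anyone with s > 1/8.9 = 0.1124 and zero contribution is dominant for anyone below.
The shares above 0.1124 belong to C, H, I and J, contributing 11 each; the remaining 6 contribute 0. Total contributed: 44.
The habitat fund pays out 8.9 × 44 = 391.60 in total (split across the unequal shares, but the aggregate is all that matters for the group sum).
The 6 free-riders keep 11 each, adding 66. Group total = 66 + 391.60 = 457.60.

457.60 dollars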